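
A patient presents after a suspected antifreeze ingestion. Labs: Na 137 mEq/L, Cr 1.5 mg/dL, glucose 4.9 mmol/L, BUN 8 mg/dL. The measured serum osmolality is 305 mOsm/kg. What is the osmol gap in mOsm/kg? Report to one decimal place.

23.2 mOsm/kg

Calculated osmolality = 2·Na + glucose + BUN/2.8
= 2·137 + 4.9 + 8/2.8
= 274 + 4.90 + 2.86
= 281.76 mOsm/kg ≈ 281.8 mOsm/kg
Osmolar gap = measured − calculated = 305 − 281.8 = 23.2 mOsm/kg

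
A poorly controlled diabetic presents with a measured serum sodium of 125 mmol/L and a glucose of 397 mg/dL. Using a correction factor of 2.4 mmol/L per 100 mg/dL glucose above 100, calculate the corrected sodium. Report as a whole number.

132 mmol/L

Corrected Na = measured Na + 2.4 · (glucose − 100)/100
= 125 + 2.4 · (397 − 100)/100
= 125 + 7.1
= 132.1 mmol/L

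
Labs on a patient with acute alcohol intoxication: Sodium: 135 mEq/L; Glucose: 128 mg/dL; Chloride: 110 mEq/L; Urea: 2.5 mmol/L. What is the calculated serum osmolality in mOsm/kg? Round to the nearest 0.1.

Calculated osmolality = 2·Na + glucose/18 + urea
= 2·135 + 128/18 + 2.5
= 270 + 7.11 + 2.50
= 279.61 mOsm/kg

279.6 mOsm/kg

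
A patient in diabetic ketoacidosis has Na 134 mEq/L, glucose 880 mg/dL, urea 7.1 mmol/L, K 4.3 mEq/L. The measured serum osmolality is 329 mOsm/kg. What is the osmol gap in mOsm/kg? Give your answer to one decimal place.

Calculated osmolality = 2·Na + glucose/18 + urea
= 2·134 + 880/18 + 7.1
= 268 + 48.89 + 7.10
= 323.99 mOsm/kg ≈ 324.0 mOsm/kg
Osmolar gap = measured − calculated = 329 − 324.0 = 5.0 mOsm/kg

5.0 mOsm/kg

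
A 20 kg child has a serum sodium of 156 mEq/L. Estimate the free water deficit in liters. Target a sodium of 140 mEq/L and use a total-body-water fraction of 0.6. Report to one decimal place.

TBW = 0.6 · 20 = 12 L
Free water deficit = TBW · (Na/140 − 1)
= 12 · (156/140 − 1)
= 12 · 0.1143
= 1.37 L

1.4 L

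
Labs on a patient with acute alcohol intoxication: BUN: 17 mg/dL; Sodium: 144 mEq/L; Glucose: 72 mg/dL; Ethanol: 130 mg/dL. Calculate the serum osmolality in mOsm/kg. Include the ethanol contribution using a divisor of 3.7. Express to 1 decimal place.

333.2 mOsm/kg

Calculated osmolality = 2·Na + glucose/18 + BUN/2.8 + ethanol/3.7
= 2·144 + 72/18 + 17/2.8 + 130/3.7
= 288 + 4 + 6.07 + 35.14
= 333.21 mOsm/kg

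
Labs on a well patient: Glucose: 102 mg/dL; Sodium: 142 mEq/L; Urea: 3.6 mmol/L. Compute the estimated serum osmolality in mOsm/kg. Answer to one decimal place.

293.3 mOsm/kg

Calculated osmolality = 2·Na + glucose/18 + urea
= 2·142 + 102/18 + 3.6
= 284 + 5.67 + 3.60
= 293.27 mOsm/kg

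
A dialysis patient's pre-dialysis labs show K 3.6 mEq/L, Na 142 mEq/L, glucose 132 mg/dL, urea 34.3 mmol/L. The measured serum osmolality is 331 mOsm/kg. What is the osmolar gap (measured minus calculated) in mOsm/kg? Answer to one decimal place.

Calculated osmolality = 2·Na + glucose/18 + urea
= 2·142 + 132/18 + 34.3
= 284 + 7.33 + 34.30
= 325.63 mOsm/kg ≈ 325.6 mOsm/kg
Osmolar gap = measured − calculated = 331 − 325.6 = 5.4 mOsm/kg

5.4 mOsm/kg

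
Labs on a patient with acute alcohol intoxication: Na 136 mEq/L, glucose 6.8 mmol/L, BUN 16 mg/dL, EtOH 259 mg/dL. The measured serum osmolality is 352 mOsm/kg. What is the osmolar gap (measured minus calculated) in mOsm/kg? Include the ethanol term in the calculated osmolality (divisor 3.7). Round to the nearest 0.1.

Calculated osmolality = 2·Na + glucose + BUN/2.8 + ethanol/3.7
= 2·136 + 6.8 + 16/2.8 + 259/3.7
= 272 + 6.80 + 5.71 + 70
= 354.51 mOsm/kg ≈ 354.5 mOsm/kg
Osmolar gap = measured − calculated = 352 − 354.5 = -2.5 mOsm/kg

-2.5 mOsm/kg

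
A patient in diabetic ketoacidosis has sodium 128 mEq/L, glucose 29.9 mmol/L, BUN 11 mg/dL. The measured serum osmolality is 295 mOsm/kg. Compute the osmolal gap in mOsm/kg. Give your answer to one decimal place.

Calculated osmolality = 2·Na + glucose + BUN/2.8
= 2·128 + 29.9 + 11/2.8
= 256 + 29.90 + 3.93
= 289.83 mOsm/kg ≈ 289.8 mOsm/kg
Osmolar gap = measured − calculated = 295 − 289.8 = 5.2 mOsm/kg

5.2 mOsm/kg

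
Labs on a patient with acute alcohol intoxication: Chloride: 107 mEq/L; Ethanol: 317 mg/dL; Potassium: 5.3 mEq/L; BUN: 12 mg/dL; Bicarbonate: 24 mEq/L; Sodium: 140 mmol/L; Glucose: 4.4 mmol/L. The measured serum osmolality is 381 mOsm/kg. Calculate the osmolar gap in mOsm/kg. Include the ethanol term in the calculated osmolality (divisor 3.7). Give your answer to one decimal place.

6.6 mOsm/kg

Calculated osmolality = 2·Na + glucose + BUN/2.8 + ethanol/3.7
= 2·140 + 4.4 + 12/2.8 + 317/3.7
= 280 + 4.40 + 4.29 + 85.68
= 374.37 mOsm/kg ≈ 374.4 mOsm/kg
Osmolar gap = measured − calculated = 381 − 374.4 = 6.6 mOsm/kg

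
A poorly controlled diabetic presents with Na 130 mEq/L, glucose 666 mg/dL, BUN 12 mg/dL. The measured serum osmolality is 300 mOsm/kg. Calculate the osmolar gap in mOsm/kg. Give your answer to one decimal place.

Calculated osmolality = 2·Na + glucose/18 + BUN/2.8
= 2·130 + 666/18 + 12/2.8
= 260 + 37 + 4.29
= 301.29 mOsm/kg ≈ 301.3 mOsm/kg
Osmolar gap = measured − calculated = 300 − 301.3 = -1.3 mOsm/kg

-1.3 mOsm/kg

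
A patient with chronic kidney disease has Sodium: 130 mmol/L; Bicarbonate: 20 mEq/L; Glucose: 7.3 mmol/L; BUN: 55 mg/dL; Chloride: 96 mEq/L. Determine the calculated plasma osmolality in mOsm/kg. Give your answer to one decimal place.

Calculated osmolality = 2·Na + glucose + BUN/2.8
= 2·130 + 7.3 + 55/2.8
= 260 + 7.30 + 19.64
= 286.94 mOsm/kg

286.9 mOsm/kg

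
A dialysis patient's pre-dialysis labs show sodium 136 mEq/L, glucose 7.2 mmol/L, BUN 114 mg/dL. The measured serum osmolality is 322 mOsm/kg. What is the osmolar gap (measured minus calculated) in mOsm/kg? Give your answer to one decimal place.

2.1 mOsm/kg

Calculated osmolality = 2·Na + glucose + BUN/2.8
= 2·136 + 7.2 + 114/2.8
= 272 + 7.20 + 40.71
= 319.91 mOsm/kg ≈ 319.9 mOsm/kg
Osmolar gap = measured − calculated = 322 − 319.9 = 2.1 mOsm/kg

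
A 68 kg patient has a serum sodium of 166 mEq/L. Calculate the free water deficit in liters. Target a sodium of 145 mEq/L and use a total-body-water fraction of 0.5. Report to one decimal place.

TBW = 0.5 · 68 = 34 L
Free water deficit = TBW · (Na/145 − 1)
= 34 · (166/145 − 1)
= 34 · 0.1448
= 4.92 L

4.9 L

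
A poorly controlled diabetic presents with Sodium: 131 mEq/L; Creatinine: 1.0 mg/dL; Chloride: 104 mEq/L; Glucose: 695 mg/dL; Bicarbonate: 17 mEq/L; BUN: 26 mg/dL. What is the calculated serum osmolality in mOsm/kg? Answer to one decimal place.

309.9 mOsm/kg

Calculated osmolality = 2·Na + glucose/18 + BUN/2.8
= 2·131 + 695/18 + 26/2.8
= 262 + 38.61 + 9.29
= 309.9 mOsm/kg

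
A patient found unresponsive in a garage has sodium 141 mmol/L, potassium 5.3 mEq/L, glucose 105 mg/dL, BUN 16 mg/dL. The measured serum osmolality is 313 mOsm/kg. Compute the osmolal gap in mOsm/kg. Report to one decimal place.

19.5 mOsm/kg

Calculated osmolality = 2·Na + glucose/18 + BUN/2.8
= 2·141 + 105/18 + 16/2.8
= 282 + 5.83 + 5.71
= 293.54 mOsm/kg ≈ 293.5 mOsm/kg
Osmolar gap = measured − calculated = 313 − 293.5 = 19.5 mOsm/kg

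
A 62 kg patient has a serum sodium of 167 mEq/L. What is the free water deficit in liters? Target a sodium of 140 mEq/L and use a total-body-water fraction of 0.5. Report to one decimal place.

6.0 L

TBW = 0.5 · 62 = 31 L
Free water deficit = TBW · (Na/140 − 1)
= 31 · (167/140 − 1)
= 31 · 0.1929
= 5.98 L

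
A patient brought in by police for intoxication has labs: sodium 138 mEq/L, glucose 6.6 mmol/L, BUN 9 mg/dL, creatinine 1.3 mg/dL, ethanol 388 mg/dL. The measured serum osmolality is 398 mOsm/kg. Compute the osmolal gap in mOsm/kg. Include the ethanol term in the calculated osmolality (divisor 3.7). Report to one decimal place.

Calculated osmolality = 2·Na + glucose + BUN/2.8 + ethanol/3.7
= 2·138 + 6.6 + 9/2.8 + 388/3.7
= 276 + 6.60 + 3.21 + 104.86
= 390.67 mOsm/kg ≈ 390.7 mOsm/kg
Osmolar gap = measured − calculated = 398 − 390.7 = 7.3 mOsm/kg

7.3 mOsm/kg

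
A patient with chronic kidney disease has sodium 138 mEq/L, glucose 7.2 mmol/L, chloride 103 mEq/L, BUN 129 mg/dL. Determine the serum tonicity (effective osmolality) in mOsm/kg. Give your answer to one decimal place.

Effective osmolality excludes urea (freely permeant across cell membranes):
2·Na + glucose
= 2·138 + 7.2
= 276 + 7.2
= 283.2 mOsm/kg

283.2 mOsm/kg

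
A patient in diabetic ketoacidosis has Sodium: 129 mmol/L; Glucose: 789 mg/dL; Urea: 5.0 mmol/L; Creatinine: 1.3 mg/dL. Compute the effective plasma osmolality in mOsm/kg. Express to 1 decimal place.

Effective osmolality excludes urea (freely permeant across cell membranes):
2·Na + glucose/18
= 2·129 + 789/18
= 258 + 43.83
= 301.83 mOsm/kg

301.8 mOsm/kg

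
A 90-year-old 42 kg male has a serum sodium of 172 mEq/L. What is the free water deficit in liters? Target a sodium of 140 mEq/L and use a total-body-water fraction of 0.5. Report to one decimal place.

4.8 L

TBW = 0.5 · 42 = 21 L
Free water deficit = TBW · (Na/140 − 1)
= 21 · (172/140 − 1)
= 21 · 0.2286
= 4.8 L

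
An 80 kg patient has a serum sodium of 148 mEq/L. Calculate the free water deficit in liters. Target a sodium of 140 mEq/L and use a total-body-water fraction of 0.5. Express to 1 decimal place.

TBW = 0.5 · 80 = 40 L
Free water deficit = TBW · (Na/140 − 1)
= 40 · (148/140 − 1)
= 40 · 0.0571
= 2.28 L

2.3 L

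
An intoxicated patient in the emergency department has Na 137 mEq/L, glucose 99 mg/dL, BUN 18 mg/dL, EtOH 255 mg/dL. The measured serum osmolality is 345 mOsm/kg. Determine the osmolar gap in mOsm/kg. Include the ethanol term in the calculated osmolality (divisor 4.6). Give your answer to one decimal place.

Calculated osmolality = 2·Na + glucose/18 + BUN/2.8 + ethanol/4.6
= 2·137 + 99/18 + 18/2.8 + 255/4.6
= 274 + 5.50 + 6.43 + 55.43
= 341.36 mOsm/kg ≈ 341.4 mOsm/kg
Osmolar gap = measured − calculated = 345 − 341.4 = 3.6 mOsm/kg

3.6 mOsm/kg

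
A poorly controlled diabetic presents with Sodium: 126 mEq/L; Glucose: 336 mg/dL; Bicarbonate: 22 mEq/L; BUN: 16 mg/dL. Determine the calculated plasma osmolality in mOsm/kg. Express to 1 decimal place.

Calculated osmolality = 2·Na + glucose/18 + BUN/2.8
= 2·126 + 336/18 + 16/2.8
= 252 + 18.67 + 5.71
= 276.38 mOsm/kg

276.4 mOsm/kg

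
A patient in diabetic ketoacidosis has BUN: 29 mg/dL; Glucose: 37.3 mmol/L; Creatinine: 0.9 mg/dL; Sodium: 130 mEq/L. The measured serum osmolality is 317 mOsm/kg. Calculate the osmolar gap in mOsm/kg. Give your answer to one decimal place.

9.3 mOsm/kg

Calculated osmolality = 2·Na + glucose + BUN/2.8
= 2·130 + 37.3 + 29/2.8
= 260 + 37.30 + 10.36
= 307.66 mOsm/kg ≈ 307.7 mOsm/kg
Osmolar gap = measured − calculated = 317 − 307.7 = 9.3 mOsm/kg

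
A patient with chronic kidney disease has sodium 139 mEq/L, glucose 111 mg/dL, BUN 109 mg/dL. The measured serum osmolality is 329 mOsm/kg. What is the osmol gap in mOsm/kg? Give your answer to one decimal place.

5.9 mOsm/kg

Calculated osmolality = 2·Na + glucose/18 + BUN/2.8
= 2·139 + 111/18 + 109/2.8
= 278 + 6.17 + 38.93
= 323.1 mOsm/kg ≈ 323.1 mOsm/kg
Osmolar gap = measured − calculated = 329 − 323.1 = 5.9 mOsm/kg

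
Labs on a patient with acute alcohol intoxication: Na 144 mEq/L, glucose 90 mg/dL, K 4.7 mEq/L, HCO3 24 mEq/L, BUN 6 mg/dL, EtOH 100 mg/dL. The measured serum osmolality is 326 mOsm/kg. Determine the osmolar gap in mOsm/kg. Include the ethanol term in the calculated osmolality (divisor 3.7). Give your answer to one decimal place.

Calculated osmolality = 2·Na + glucose/18 + BUN/2.8 + ethanol/3.7
= 2·144 + 90/18 + 6/2.8 + 100/3.7
= 288 + 5 + 2.14 + 27.03
= 322.17 mOsm/kg ≈ 322.2 mOsm/kg
Osmolar gap = measured − calculated = 326 − 322.2 = 3.8 mOsm/kg

3.8 mOsm/kg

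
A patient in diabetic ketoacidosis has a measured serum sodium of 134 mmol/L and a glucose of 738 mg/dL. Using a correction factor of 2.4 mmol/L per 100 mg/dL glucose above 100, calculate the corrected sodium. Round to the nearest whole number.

149 mmol/L

Corrected Na = measured Na + 2.4 · (glucose − 100)/100
= 134 + 2.4 · (738 − 100)/100
= 134 + 15.3
= 149.3 mmol/L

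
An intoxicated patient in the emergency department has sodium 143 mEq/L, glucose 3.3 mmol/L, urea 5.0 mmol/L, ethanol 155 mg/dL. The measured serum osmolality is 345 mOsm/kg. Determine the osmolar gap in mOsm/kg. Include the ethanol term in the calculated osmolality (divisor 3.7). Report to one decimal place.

8.8 mOsm/kg

Calculated osmolality = 2·Na + glucose + urea + ethanol/3.7
= 2·143 + 3.3 + 5 + 155/3.7
= 286 + 3.30 + 5 + 41.89
= 336.19 mOsm/kg ≈ 336.2 mOsm/kg
Osmolar gap = measured − calculated = 345 − 336.2 = 8.8 mOsm/kg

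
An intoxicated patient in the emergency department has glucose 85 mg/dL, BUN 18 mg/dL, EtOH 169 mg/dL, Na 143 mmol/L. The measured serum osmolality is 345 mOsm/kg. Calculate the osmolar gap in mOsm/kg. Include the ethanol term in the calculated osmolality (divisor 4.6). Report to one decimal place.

11.1 mOsm/kg

Calculated osmolality = 2·Na + glucose/18 + BUN/2.8 + ethanol/4.6
= 2·143 + 85/18 + 18/2.8 + 169/4.6
= 286 + 4.72 + 6.43 + 36.74
= 333.89 mOsm/kg ≈ 333.9 mOsm/kg
Osmolar gap = measured − calculated = 345 − 333.9 = 11.1 mOsm/kg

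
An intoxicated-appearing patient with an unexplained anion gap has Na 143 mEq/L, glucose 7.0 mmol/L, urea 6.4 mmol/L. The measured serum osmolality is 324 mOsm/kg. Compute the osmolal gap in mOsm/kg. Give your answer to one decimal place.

24.6 mOsm/kg

Calculated osmolality = 2·Na + glucose + urea
= 2·143 + 7 + 6.4
= 286 + 7 + 6.40
= 299.4 mOsm/kg ≈ 299.4 mOsm/kg
Osmolar gap = measured − calculated = 324 − 299.4 = 24.6 mOsm/kg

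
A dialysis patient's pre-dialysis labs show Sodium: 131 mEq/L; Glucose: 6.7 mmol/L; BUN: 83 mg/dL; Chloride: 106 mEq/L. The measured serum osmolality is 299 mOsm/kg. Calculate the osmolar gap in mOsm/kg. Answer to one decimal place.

Calculated osmolality = 2·Na + glucose + BUN/2.8
= 2·131 + 6.7 + 83/2.8
= 262 + 6.70 + 29.64
= 298.34 mOsm/kg ≈ 298.3 mOsm/kg
Osmolar gap = measured − calculated = 299 − 298.3 = 0.7 mOsm/kg

0.7 mOsm/kg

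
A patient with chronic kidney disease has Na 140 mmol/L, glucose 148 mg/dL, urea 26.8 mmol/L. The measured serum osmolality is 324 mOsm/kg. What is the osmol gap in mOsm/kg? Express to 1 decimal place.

Calculated osmolality = 2·Na + glucose/18 + urea
= 2·140 + 148/18 + 26.8
= 280 + 8.22 + 26.80
= 315.02 mOsm/kg ≈ 315.0 mOsm/kg
Osmolar gap = measured − calculated = 324 − 315.0 = 9.0 mOsm/kg

9.0 mOsm/kg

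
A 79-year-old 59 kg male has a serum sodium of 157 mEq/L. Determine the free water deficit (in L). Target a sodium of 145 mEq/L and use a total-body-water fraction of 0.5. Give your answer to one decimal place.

TBW = 0.5 · 59 = 29.5 L
Free water deficit = TBW · (Na/145 − 1)
= 29.5 · (157/145 − 1)
= 29.5 · 0.0828
= 2.44 L

2.4 L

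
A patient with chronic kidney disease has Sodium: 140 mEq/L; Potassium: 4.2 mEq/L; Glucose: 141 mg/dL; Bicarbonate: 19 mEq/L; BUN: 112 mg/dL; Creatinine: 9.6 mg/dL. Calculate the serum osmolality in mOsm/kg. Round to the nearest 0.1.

327.8 mOsm/kg

Calculated osmolality = 2·Na + glucose/18 + BUN/2.8
= 2·140 + 141/18 + 112/2.8
= 280 + 7.83 + 40
= 327.83 mOsm/kg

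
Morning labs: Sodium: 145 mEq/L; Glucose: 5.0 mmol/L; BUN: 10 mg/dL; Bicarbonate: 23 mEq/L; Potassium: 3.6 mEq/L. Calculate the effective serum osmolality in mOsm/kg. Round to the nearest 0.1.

Effective osmolality excludes urea (freely permeant across cell membranes):
2·Na + glucose
= 2·145 + 5
= 290 + 5
= 295 mOsm/kg

295.0 mOsm/kg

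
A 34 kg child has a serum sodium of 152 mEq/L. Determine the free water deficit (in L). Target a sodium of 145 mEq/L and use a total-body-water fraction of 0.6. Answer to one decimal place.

TBW = 0.6 · 34 = 20.4 L
Free water deficit = TBW · (Na/145 − 1)
= 20.4 · (152/145 − 1)
= 20.4 · 0.0483
= 0.99 L

1.0 L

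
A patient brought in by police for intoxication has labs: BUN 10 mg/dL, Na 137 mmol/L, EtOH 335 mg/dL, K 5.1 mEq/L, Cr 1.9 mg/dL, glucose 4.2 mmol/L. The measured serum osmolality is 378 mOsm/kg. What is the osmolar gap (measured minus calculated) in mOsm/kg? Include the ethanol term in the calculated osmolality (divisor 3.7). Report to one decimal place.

Calculated osmolality = 2·Na + glucose + BUN/2.8 + ethanol/3.7
= 2·137 + 4.2 + 10/2.8 + 335/3.7
= 274 + 4.20 + 3.57 + 90.54
= 372.31 mOsm/kg ≈ 372.3 mOsm/kg
Osmolar gap = measured − calculated = 378 − 372.3 = 5.7 mOsm/kg

5.7 mOsm/kg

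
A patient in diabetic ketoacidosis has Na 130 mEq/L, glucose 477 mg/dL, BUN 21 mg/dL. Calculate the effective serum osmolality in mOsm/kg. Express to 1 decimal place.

286.5 mOsm/kg

Effective osmolality excludes urea (freely permeant across cell membranes):
2·Na + glucose/18
= 2·130 + 477/18
= 260 + 26.5
= 286.5 mOsm/kg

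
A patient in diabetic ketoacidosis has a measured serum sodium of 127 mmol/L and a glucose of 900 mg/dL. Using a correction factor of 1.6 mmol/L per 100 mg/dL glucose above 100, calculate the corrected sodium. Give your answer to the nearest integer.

Corrected Na = measured Na + 1.6 · (glucose − 100)/100
= 127 + 1.6 · (900 − 100)/100
= 127 + 12.8
= 139.8 mmol/L

140 mmol/L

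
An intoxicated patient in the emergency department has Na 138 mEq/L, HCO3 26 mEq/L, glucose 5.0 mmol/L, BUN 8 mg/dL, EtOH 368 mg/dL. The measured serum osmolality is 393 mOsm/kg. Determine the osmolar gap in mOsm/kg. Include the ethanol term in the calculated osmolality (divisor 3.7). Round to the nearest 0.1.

9.7 mOsm/kg

Calculated osmolality = 2·Na + glucose + BUN/2.8 + ethanol/3.7
= 2·138 + 5 + 8/2.8 + 368/3.7
= 276 + 5 + 2.86 + 99.46
= 383.32 mOsm/kg ≈ 383.3 mOsm/kg
Osmolar gap = measured − calculated = 393 − 383.3 = 9.7 mOsm/kg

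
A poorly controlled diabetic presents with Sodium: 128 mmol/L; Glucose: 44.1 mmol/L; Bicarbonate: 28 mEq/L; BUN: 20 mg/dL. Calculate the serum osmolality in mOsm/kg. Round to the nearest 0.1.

Calculated osmolality = 2·Na + glucose + BUN/2.8
= 2·128 + 44.1 + 20/2.8
= 256 + 44.10 + 7.14
= 307.24 mOsm/kg

307.2 mOsm/kg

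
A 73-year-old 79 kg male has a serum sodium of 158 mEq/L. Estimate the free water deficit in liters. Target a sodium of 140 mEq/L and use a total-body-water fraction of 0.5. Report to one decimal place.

TBW = 0.5 · 79 = 39.5 L
Free water deficit = TBW · (Na/140 − 1)
= 39.5 · (158/140 − 1)
= 39.5 · 0.1286
= 5.08 L

5.1 L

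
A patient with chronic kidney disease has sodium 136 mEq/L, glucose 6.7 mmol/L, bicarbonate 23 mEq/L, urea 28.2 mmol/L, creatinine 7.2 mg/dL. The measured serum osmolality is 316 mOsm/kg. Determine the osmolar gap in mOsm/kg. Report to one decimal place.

Calculated osmolality = 2·Na + glucose + urea
= 2·136 + 6.7 + 28.2
= 272 + 6.70 + 28.20
= 306.9 mOsm/kg ≈ 306.9 mOsm/kg
Osmolar gap = measured − calculated = 316 − 306.9 = 9.1 mOsm/kg

9.1 mOsm/kg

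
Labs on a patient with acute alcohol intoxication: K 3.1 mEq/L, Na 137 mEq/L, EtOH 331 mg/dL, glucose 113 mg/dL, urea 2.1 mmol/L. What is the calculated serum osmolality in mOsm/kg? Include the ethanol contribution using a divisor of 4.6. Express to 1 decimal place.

354.3 mOsm/kg

Calculated osmolality = 2·Na + glucose/18 + urea + ethanol/4.6
= 2·137 + 113/18 + 2.1 + 331/4.6
= 274 + 6.28 + 2.10 + 71.96
= 354.34 mOsm/kg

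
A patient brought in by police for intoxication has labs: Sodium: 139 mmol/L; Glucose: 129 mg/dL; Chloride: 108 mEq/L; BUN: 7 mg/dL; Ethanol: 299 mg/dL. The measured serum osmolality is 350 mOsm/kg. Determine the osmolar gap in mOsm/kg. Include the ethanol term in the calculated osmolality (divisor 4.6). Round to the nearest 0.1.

-2.7 mOsm/kg

Calculated osmolality = 2·Na + glucose/18 + BUN/2.8 + ethanol/4.6
= 2·139 + 129/18 + 7/2.8 + 299/4.6
= 278 + 7.17 + 2.50 + 65
= 352.67 mOsm/kg ≈ 352.7 mOsm/kg
Osmolar gap = measured − calculated = 350 − 352.7 = -2.7 mOsm/kg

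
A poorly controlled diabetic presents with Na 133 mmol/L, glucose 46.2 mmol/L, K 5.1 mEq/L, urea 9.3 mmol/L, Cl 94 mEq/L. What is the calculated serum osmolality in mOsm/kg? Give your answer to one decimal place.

321.5 mOsm/kg

Calculated osmolality = 2·Na + glucose + urea
= 2·133 + 46.2 + 9.3
= 266 + 46.20 + 9.30
= 321.5 mOsm/kg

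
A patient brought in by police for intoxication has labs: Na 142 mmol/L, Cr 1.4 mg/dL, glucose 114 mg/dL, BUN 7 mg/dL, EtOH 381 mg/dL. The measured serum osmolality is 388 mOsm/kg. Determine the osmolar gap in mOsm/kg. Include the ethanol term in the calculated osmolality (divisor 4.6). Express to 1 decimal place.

12.3 mOsm/kg

Calculated osmolality = 2·Na + glucose/18 + BUN/2.8 + ethanol/4.6
= 2·142 + 114/18 + 7/2.8 + 381/4.6
= 284 + 6.33 + 2.50 + 82.83
= 375.66 mOsm/kg ≈ 375.7 mOsm/kg
Osmolar gap = measured − calculated = 388 − 375.7 = 12.3 mOsm/kg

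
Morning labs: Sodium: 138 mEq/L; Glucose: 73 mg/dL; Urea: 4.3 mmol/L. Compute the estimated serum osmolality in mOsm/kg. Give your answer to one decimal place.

Calculated osmolality = 2·Na + glucose/18 + urea
= 2·138 + 73/18 + 4.3
= 276 + 4.06 + 4.30
= 284.36 mOsm/kg

284.4 mOsm/kg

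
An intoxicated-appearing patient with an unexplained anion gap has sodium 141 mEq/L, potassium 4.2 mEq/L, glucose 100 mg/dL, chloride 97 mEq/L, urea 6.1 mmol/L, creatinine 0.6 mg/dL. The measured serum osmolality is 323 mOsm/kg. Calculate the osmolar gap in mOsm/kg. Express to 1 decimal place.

29.3 mOsm/kg

Calculated osmolality = 2·Na + glucose/18 + urea
= 2·141 + 100/18 + 6.1
= 282 + 5.56 + 6.10
= 293.66 mOsm/kg ≈ 293.7 mOsm/kg
Osmolar gap = measured − calculated = 323 − 293.7 = 29.3 mOsm/kg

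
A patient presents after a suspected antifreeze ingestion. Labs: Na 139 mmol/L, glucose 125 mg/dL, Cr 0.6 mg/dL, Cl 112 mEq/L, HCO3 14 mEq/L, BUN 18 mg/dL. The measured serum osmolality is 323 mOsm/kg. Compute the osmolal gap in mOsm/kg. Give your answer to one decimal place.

31.6 mOsm/kg

Calculated osmolality = 2·Na + glucose/18 + BUN/2.8
= 2·139 + 125/18 + 18/2.8
= 278 + 6.94 + 6.43
= 291.37 mOsm/kg ≈ 291.4 mOsm/kg
Osmolar gap = measured − calculated = 323 − 291.4 = 31.6 mOsm/kg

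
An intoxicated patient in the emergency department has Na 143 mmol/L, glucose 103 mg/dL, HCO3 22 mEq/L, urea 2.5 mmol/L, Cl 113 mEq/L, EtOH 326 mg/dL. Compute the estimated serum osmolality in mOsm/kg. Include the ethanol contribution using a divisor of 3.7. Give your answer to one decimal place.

382.3 mOsm/kg

Calculated osmolality = 2·Na + glucose/18 + urea + ethanol/3.7
= 2·143 + 103/18 + 2.5 + 326/3.7
= 286 + 5.72 + 2.50 + 88.11
= 382.33 mOsm/kg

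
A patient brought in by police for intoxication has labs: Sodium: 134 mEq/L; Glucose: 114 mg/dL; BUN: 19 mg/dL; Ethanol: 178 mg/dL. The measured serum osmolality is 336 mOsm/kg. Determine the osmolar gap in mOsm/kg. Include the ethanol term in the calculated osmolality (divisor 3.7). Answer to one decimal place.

6.8 mOsm/kg

Calculated osmolality = 2·Na + glucose/18 + BUN/2.8 + ethanol/3.7
= 2·134 + 114/18 + 19/2.8 + 178/3.7
= 268 + 6.33 + 6.79 + 48.11
= 329.23 mOsm/kg ≈ 329.2 mOsm/kg
Osmolar gap = measured − calculated = 336 − 329.2 = 6.8 mOsm/kg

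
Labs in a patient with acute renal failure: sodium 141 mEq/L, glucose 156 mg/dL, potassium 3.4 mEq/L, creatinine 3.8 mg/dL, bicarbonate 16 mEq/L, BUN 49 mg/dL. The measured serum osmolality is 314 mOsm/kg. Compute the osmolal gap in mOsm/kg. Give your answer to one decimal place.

5.8 mOsm/kg

Calculated osmolality = 2·Na + glucose/18 + BUN/2.8
= 2·141 + 156/18 + 49/2.8
= 282 + 8.67 + 17.50
= 308.17 mOsm/kg ≈ 308.2 mOsm/kg
Osmolar gap = measured − calculated = 314 − 308.2 = 5.8 mOsm/kg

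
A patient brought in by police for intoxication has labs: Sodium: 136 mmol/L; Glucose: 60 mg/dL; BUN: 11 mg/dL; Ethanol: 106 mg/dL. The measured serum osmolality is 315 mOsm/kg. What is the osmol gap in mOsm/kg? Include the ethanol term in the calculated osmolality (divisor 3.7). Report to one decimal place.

Calculated osmolality = 2·Na + glucose/18 + BUN/2.8 + ethanol/3.7
= 2·136 + 60/18 + 11/2.8 + 106/3.7
= 272 + 3.33 + 3.93 + 28.65
= 307.91 mOsm/kg ≈ 307.9 mOsm/kg
Osmolar gap = measured − calculated = 315 − 307.9 = 7.1 mOsm/kg

7.1 mOsm/kg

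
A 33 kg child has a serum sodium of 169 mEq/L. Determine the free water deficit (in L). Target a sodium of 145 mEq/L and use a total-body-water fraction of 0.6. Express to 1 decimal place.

TBW = 0.6 · 33 = 19.8 L
Free water deficit = TBW · (Na/145 − 1)
= 19.8 · (169/145 − 1)
= 19.8 · 0.1655
= 3.28 L

3.3 L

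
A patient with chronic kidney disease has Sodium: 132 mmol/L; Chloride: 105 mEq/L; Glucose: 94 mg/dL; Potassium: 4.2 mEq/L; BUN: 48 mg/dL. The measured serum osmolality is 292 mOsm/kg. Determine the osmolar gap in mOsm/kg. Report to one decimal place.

5.6 mOsm/kg

Calculated osmolality = 2·Na + glucose/18 + BUN/2.8
= 2·132 + 94/18 + 48/2.8
= 264 + 5.22 + 17.14
= 286.36 mOsm/kg ≈ 286.4 mOsm/kg
Osmolar gap = measured − calculated = 292 − 286.4 = 5.6 mOsm/kg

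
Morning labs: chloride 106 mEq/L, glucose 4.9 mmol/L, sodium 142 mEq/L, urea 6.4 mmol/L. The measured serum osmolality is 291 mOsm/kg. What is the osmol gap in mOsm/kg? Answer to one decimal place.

-4.3 mOsm/kg

Calculated osmolality = 2·Na + glucose + urea
= 2·142 + 4.9 + 6.4
= 284 + 4.90 + 6.40
= 295.3 mOsm/kg ≈ 295.3 mOsm/kg
Osmolar gap = measured − calculated = 291 − 295.3 = -4.3 mOsm/kg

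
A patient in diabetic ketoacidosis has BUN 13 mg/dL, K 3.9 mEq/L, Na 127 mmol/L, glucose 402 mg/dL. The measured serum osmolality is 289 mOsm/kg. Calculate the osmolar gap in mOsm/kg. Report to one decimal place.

8.0 mOsm/kg

Calculated osmolality = 2·Na + glucose/18 + BUN/2.8
= 2·127 + 402/18 + 13/2.8
= 254 + 22.33 + 4.64
= 280.97 mOsm/kg ≈ 281.0 mOsm/kg
Osmolar gap = measured − calculated = 289 − 281.0 = 8.0 mOsm/kg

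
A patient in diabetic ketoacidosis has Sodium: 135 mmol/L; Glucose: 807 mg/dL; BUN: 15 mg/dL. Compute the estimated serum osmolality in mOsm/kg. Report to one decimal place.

320.2 mOsm/kg

Calculated osmolality = 2·Na + glucose/18 + BUN/2.8
= 2·135 + 807/18 + 15/2.8
= 270 + 44.83 + 5.36
= 320.19 mOsm/kg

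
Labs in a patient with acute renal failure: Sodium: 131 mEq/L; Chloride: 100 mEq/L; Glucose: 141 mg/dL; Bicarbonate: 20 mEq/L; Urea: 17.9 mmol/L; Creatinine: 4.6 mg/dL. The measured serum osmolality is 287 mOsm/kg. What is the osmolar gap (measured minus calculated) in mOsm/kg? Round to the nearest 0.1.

Calculated osmolality = 2·Na + glucose/18 + urea
= 2·131 + 141/18 + 17.9
= 262 + 7.83 + 17.90
= 287.73 mOsm/kg ≈ 287.7 mOsm/kg
Osmolar gap = measured − calculated = 287 − 287.7 = -0.7 mOsm/kg

-0.7 mOsm/kg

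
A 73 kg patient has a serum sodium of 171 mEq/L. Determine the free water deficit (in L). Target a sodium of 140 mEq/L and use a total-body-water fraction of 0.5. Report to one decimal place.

TBW = 0.5 · 73 = 36.5 L
Free water deficit = TBW · (Na/140 − 1)
= 36.5 · (171/140 − 1)
= 36.5 · 0.2214
= 8.08 L

8.1 L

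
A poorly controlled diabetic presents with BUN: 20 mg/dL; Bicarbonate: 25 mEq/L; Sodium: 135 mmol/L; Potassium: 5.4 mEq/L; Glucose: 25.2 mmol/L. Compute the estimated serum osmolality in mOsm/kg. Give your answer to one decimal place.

Calculated osmolality = 2·Na + glucose + BUN/2.8
= 2·135 + 25.2 + 20/2.8
= 270 + 25.20 + 7.14
= 302.34 mOsm/kg

302.3 mOsm/kg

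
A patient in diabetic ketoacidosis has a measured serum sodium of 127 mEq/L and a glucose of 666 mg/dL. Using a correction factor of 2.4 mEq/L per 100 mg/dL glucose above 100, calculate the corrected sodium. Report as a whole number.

Corrected Na = measured Na + 2.4 · (glucose − 100)/100
= 127 + 2.4 · (666 − 100)/100
= 127 + 13.6
= 140.6 mEq/L

141 mEq/L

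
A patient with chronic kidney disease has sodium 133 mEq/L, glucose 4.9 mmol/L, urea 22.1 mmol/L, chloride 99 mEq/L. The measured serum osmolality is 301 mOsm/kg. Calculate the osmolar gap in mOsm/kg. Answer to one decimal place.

Calculated osmolality = 2·Na + glucose + urea
= 2·133 + 4.9 + 22.1
= 266 + 4.90 + 22.10
= 293 mOsm/kg ≈ 293.0 mOsm/kg
Osmolar gap = measured − calculated = 301 − 293.0 = 8.0 mOsm/kg

8.0 mOsm/kg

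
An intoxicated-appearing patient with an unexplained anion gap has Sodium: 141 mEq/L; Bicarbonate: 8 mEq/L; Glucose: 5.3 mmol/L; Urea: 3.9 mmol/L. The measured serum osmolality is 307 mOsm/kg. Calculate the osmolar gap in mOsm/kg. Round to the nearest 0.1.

15.8 mOsm/kg

Calculated osmolality = 2·Na + glucose + urea
= 2·141 + 5.3 + 3.9
= 282 + 5.30 + 3.90
= 291.2 mOsm/kg ≈ 291.2 mOsm/kg
Osmolar gap = measured − calculated = 307 − 291.2 = 15.8 mOsm/kg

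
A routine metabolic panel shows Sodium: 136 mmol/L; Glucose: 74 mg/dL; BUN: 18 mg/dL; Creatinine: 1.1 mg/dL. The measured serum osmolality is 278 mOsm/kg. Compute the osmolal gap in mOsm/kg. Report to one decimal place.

Calculated osmolality = 2·Na + glucose/18 + BUN/2.8
= 2·136 + 74/18 + 18/2.8
= 272 + 4.11 + 6.43
= 282.54 mOsm/kg ≈ 282.5 mOsm/kg
Osmolar gap = measured − calculated = 278 − 282.5 = -4.5 mOsm/kg

-4.5 mOsm/kg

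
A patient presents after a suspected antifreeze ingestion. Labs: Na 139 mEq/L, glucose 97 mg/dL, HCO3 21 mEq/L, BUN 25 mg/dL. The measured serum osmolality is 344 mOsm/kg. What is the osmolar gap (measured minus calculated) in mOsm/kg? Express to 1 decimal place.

Calculated osmolality = 2·Na + glucose/18 + BUN/2.8
= 2·139 + 97/18 + 25/2.8
= 278 + 5.39 + 8.93
= 292.32 mOsm/kg ≈ 292.3 mOsm/kg
Osmolar gap = measured − calculated = 344 − 292.3 = 51.7 mOsm/kg

51.7 mOsm/kg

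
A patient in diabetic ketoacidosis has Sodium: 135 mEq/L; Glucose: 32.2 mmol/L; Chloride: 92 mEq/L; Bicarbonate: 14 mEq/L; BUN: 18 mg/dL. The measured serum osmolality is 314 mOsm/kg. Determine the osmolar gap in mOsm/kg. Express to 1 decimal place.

5.4 mOsm/kg

Calculated osmolality = 2·Na + glucose + BUN/2.8
= 2·135 + 32.2 + 18/2.8
= 270 + 32.20 + 6.43
= 308.63 mOsm/kg ≈ 308.6 mOsm/kg
Osmolar gap = measured − calculated = 314 − 308.6 = 5.4 mOsm/kg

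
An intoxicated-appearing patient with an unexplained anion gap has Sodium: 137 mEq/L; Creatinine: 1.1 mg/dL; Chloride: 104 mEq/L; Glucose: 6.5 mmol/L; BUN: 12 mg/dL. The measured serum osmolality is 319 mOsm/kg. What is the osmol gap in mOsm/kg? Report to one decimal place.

34.2 mOsm/kg

Calculated osmolality = 2·Na + glucose + BUN/2.8
= 2·137 + 6.5 + 12/2.8
= 274 + 6.50 + 4.29
= 284.79 mOsm/kg ≈ 284.8 mOsm/kg
Osmolar gap = measured − calculated = 319 − 284.8 = 34.2 mOsm/kg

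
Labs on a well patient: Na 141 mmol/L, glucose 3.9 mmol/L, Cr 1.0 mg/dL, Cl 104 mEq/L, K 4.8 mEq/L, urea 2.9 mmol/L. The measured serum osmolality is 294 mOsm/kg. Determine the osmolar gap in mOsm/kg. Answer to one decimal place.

Calculated osmolality = 2·Na + glucose + urea
= 2·141 + 3.9 + 2.9
= 282 + 3.90 + 2.90
= 288.8 mOsm/kg ≈ 288.8 mOsm/kg
Osmolar gap = measured − calculated = 294 − 288.8 = 5.2 mOsm/kg

5.2 mOsm/kg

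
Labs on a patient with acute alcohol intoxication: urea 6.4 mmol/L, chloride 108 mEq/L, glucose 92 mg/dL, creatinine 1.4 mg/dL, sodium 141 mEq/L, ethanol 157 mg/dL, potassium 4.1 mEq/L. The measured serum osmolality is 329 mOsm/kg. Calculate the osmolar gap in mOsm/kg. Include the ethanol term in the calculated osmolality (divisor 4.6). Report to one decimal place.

1.4 mOsm/kg

Calculated osmolality = 2·Na + glucose/18 + urea + ethanol/4.6
= 2·141 + 92/18 + 6.4 + 157/4.6
= 282 + 5.11 + 6.40 + 34.13
= 327.64 mOsm/kg ≈ 327.6 mOsm/kg
Osmolar gap = measured − calculated = 329 − 327.6 = 1.4 mOsm/kg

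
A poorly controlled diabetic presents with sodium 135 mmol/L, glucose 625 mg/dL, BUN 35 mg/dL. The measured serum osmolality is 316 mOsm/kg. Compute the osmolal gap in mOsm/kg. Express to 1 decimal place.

Calculated osmolality = 2·Na + glucose/18 + BUN/2.8
= 2·135 + 625/18 + 35/2.8
= 270 + 34.72 + 12.50
= 317.22 mOsm/kg ≈ 317.2 mOsm/kg
Osmolar gap = measured − calculated = 316 − 317.2 = -1.2 mOsm/kg

-1.2 mOsm/kg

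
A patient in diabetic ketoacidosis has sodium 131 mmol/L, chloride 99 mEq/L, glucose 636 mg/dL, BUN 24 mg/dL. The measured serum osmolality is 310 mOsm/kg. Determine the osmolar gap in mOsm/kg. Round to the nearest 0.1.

Calculated osmolality = 2·Na + glucose/18 + BUN/2.8
= 2·131 + 636/18 + 24/2.8
= 262 + 35.33 + 8.57
= 305.9 mOsm/kg ≈ 305.9 mOsm/kg
Osmolar gap = measured − calculated = 310 − 305.9 = 4.1 mOsm/kg

4.1 mOsm/kg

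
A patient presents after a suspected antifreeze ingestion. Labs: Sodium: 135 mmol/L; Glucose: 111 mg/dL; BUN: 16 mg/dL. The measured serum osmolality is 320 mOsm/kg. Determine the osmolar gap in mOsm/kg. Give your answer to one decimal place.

Calculated osmolality = 2·Na + glucose/18 + BUN/2.8
= 2·135 + 111/18 + 16/2.8
= 270 + 6.17 + 5.71
= 281.88 mOsm/kg ≈ 281.9 mOsm/kg
Osmolar gap = measured − calculated = 320 − 281.9 = 38.1 mOsm/kg

38.1 mOsm/kg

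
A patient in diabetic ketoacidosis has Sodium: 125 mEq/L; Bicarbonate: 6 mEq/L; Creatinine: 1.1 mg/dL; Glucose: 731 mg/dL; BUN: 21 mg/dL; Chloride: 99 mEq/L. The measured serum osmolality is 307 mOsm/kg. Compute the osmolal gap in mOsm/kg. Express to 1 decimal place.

Calculated osmolality = 2·Na + glucose/18 + BUN/2.8
= 2·125 + 731/18 + 21/2.8
= 250 + 40.61 + 7.50
= 298.11 mOsm/kg ≈ 298.1 mOsm/kg
Osmolar gap = measured − calculated = 307 − 298.1 = 8.9 mOsm/kg

8.9 mOsm/kg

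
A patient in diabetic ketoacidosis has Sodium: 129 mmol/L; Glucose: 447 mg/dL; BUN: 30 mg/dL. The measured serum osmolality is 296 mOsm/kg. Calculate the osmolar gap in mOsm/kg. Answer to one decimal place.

Calculated osmolality = 2·Na + glucose/18 + BUN/2.8
= 2·129 + 447/18 + 30/2.8
= 258 + 24.83 + 10.71
= 293.54 mOsm/kg ≈ 293.5 mOsm/kg
Osmolar gap = measured − calculated = 296 − 293.5 = 2.5 mOsm/kg

2.5 mOsm/kg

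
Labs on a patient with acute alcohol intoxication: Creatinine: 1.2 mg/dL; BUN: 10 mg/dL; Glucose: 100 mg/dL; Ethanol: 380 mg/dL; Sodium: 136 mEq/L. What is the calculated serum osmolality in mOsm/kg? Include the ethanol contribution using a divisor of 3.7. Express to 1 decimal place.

383.8 mOsm/kg

Calculated osmolality = 2·Na + glucose/18 + BUN/2.8 + ethanol/3.7
= 2·136 + 100/18 + 10/2.8 + 380/3.7
= 272 + 5.56 + 3.57 + 102.70
= 383.83 mOsm/kg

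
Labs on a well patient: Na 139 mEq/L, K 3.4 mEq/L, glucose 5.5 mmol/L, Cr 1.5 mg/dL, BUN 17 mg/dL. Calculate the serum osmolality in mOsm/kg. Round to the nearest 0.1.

Calculated osmolality = 2·Na + glucose + BUN/2.8
= 2·139 + 5.5 + 17/2.8
= 278 + 5.50 + 6.07
= 289.57 mOsm/kg

289.6 mOsm/kg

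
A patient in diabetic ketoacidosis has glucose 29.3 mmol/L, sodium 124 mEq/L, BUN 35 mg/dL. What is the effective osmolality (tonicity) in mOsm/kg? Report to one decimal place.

Effective osmolality excludes urea (freely permeant across cell membranes):
2·Na + glucose
= 2·124 + 29.3
= 248 + 29.3
= 277.3 mOsm/kg

277.3 mOsm/kg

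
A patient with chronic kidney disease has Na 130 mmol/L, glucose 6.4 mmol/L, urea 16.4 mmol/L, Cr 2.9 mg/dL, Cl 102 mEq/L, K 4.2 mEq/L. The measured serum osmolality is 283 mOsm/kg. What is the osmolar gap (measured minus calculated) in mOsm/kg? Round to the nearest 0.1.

0.2 mOsm/kg

Calculated osmolality = 2·Na + glucose + urea
= 2·130 + 6.4 + 16.4
= 260 + 6.40 + 16.40
= 282.8 mOsm/kg ≈ 282.8 mOsm/kg
Osmolar gap = measured − calculated = 283 − 282.8 = 0.2 mOsm/kg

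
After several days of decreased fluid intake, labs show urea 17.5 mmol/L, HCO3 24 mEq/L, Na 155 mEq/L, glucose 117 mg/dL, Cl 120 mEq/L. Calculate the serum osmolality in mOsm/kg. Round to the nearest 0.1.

Calculated osmolality = 2·Na + glucose/18 + urea
= 2·155 + 117/18 + 17.5
= 310 + 6.50 + 17.50
= 334 mOsm/kg

334.0 mOsm/kg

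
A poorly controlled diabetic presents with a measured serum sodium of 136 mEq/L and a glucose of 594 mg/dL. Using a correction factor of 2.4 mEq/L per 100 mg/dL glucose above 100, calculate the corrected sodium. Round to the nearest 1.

Corrected Na = measured Na + 2.4 · (glucose − 100)/100
= 136 + 2.4 · (594 − 100)/100
= 136 + 11.9
= 147.9 mEq/L

148 mEq/L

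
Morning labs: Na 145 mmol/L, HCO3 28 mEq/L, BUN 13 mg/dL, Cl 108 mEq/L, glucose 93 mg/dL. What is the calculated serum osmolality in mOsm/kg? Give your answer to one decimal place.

Calculated osmolality = 2·Na + glucose/18 + BUN/2.8
= 2·145 + 93/18 + 13/2.8
= 290 + 5.17 + 4.64
= 299.81 mOsm/kg

299.8 mOsm/kg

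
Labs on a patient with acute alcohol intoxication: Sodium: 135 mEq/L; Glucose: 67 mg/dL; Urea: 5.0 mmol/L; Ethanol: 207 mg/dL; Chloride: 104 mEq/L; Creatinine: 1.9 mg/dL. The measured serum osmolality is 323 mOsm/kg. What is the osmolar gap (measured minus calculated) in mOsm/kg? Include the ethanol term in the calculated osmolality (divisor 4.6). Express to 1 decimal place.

-0.7 mOsm/kg

Calculated osmolality = 2·Na + glucose/18 + urea + ethanol/4.6
= 2·135 + 67/18 + 5 + 207/4.6
= 270 + 3.72 + 5 + 45
= 323.72 mOsm/kg ≈ 323.7 mOsm/kg
Osmolar gap = measured − calculated = 323 − 323.7 = -0.7 mOsm/kg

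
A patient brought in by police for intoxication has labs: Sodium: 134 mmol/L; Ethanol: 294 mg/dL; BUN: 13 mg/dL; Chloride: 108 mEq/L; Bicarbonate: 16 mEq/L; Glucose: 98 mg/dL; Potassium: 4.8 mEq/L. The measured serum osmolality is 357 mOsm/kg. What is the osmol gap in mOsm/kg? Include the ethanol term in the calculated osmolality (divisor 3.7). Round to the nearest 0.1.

Calculated osmolality = 2·Na + glucose/18 + BUN/2.8 + ethanol/3.7
= 2·134 + 98/18 + 13/2.8 + 294/3.7
= 268 + 5.44 + 4.64 + 79.46
= 357.54 mOsm/kg ≈ 357.5 mOsm/kg
Osmolar gap = measured − calculated = 357 − 357.5 = -0.5 mOsm/kg

-0.5 mOsm/kg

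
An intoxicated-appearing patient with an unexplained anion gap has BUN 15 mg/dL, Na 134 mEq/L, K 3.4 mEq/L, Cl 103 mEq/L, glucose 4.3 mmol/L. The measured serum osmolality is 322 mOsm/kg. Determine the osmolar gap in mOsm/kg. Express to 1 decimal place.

44.3 mOsm/kg

Calculated osmolality = 2·Na + glucose + BUN/2.8
= 2·134 + 4.3 + 15/2.8
= 268 + 4.30 + 5.36
= 277.66 mOsm/kg ≈ 277.7 mOsm/kg
Osmolar gap = measured − calculated = 322 − 277.7 = 44.3 mOsm/kg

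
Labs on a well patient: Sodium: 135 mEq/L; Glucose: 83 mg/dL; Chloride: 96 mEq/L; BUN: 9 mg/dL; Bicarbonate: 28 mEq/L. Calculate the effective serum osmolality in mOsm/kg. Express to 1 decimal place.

274.6 mOsm/kg

Effective osmolality excludes urea (freely permeant across cell membranes):
2·Na + glucose/18
= 2·135 + 83/18
= 270 + 4.61
= 274.61 mOsm/kg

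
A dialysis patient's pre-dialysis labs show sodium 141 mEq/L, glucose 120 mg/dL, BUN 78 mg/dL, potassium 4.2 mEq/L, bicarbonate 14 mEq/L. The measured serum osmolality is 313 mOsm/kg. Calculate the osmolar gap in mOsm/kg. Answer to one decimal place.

-3.5 mOsm/kg

Calculated osmolality = 2·Na + glucose/18 + BUN/2.8
= 2·141 + 120/18 + 78/2.8
= 282 + 6.67 + 27.86
= 316.53 mOsm/kg ≈ 316.5 mOsm/kg
Osmolar gap = measured − calculated = 313 − 316.5 = -3.5 mOsm/kg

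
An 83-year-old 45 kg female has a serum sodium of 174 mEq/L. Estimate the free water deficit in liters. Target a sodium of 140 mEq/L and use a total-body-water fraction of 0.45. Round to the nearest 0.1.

TBW = 0.45 · 45 = 20.25 L
Free water deficit = TBW · (Na/140 − 1)
= 20.25 · (174/140 − 1)
= 20.25 · 0.2429
= 4.92 L

4.9 L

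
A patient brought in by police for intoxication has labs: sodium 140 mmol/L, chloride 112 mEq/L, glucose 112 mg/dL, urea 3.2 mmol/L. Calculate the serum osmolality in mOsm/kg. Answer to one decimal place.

289.4 mOsm/kg

Calculated osmolality = 2·Na + glucose/18 + urea
= 2·140 + 112/18 + 3.2
= 280 + 6.22 + 3.20
= 289.42 mOsm/kg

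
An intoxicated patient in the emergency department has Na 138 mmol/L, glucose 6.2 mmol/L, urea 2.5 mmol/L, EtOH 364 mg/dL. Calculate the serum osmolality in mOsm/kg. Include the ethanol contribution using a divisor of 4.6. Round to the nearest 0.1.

363.8 mOsm/kg

Calculated osmolality = 2·Na + glucose + urea + ethanol/4.6
= 2·138 + 6.2 + 2.5 + 364/4.6
= 276 + 6.20 + 2.50 + 79.13
= 363.83 mOsm/kg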